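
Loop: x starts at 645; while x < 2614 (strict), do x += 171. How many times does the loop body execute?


Step 1: x goes from 645 toward 2614 by 171; the body runs while x<2614, so iterations = ceil((bound-start)/step)
Step 2: Distance=1969
Step 3: ceil(1969/171)=12

12


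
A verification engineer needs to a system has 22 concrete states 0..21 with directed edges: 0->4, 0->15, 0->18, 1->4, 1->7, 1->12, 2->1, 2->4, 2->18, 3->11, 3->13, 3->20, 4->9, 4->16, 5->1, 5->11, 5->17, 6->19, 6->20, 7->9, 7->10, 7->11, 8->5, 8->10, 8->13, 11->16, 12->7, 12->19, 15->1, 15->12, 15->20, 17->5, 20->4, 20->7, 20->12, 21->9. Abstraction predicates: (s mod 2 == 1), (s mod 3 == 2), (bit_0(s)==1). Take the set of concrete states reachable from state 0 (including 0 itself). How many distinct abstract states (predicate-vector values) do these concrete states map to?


BFS from 0:
Concrete reachable: {0, 1, 4, 7, 9, 10, 11, 12, 15, 16, 18, 19, 20}
Abstract via predicates (s mod 2 == 1), (s mod 3 == 2), (bit_0(s)==1):
  (0,0,0) <- {0, 4, 10, 12, 16, 18}
  (0,1,0) <- {20}
  (1,0,1) <- {1, 7, 9, 15, 19}
  (1,1,1) <- {11}
Distinct abstract states = 4

4


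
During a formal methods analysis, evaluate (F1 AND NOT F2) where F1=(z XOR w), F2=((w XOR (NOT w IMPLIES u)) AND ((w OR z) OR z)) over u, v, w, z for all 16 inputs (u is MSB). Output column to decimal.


F1 = (z XOR w)
F2 = ((w XOR (NOT w IMPLIES u)) AND ((w OR z) OR z))
Counterexample to F1=>F2 is where F1=1 and F2=0.
Evaluate each row (bits = u,v,w,z, MSB first):
  row 0 [0000]: F1=0 F2=0 -> F1&~F2 -> 0
  row 1 [0001]: F1=1 F2=0 -> F1&~F2 -> 1
  row 2 [0010]: F1=1 F2=0 -> F1&~F2 -> 1
  row 3 [0011]: F1=0 F2=0 -> F1&~F2 -> 0
  row 4 [0100]: F1=0 F2=0 -> F1&~F2 -> 0
  row 5 [0101]: F1=1 F2=0 -> F1&~F2 -> 1
  row 6 [0110]: F1=1 F2=0 -> F1&~F2 -> 1
  row 7 [0111]: F1=0 F2=0 -> F1&~F2 -> 0
  row 8 [1000]: F1=0 F2=0 -> F1&~F2 -> 0
  row 9 [1001]: F1=1 F2=1 -> F1&~F2 -> 0
  row 10 [1010]: F1=1 F2=0 -> F1&~F2 -> 1
  row 11 [1011]: F1=0 F2=0 -> F1&~F2 -> 0
  row 12 [1100]: F1=0 F2=0 -> F1&~F2 -> 0
  row 13 [1101]: F1=1 F2=1 -> F1&~F2 -> 0
  row 14 [1110]: F1=1 F2=0 -> F1&~F2 -> 1
  row 15 [1111]: F1=0 F2=0 -> F1&~F2 -> 0
Full result column, 4 rows per line (u,v fixed per line; w,z runs 00..11 left to right):
  rows 0-3 [u,v=00]: 0110  = hex 6
  rows 4-7 [u,v=01]: 0110  = hex 6
  rows 8-11 [u,v=10]: 0010  = hex 2
  rows 12-15 [u,v=11]: 0010  = hex 2
Counterexample vector (row 0 .. row 15) = 0110011000100010
Output column grouped in 4s = 0110 0110 0010 0010 = 0x6622
Convert to decimal digit by digit (value = value*16 + digit):
  6 -> 6
  6*16 + 6 = 102
  102*16 + 2 = 1634
  1634*16 + 2 = 26146
Decimal = 26146

26146


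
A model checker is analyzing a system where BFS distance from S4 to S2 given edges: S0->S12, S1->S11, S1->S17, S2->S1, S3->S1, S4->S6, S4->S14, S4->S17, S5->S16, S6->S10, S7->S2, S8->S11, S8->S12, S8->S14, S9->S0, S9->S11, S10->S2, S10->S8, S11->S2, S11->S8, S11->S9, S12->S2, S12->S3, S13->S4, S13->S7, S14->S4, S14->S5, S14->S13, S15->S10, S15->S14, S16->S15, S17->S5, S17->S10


BFS layer-by-layer from S4:
  dist 0: {S4}
  dist 1: {S6, S14, S17}
  dist 2: {S5, S10, S13}
  dist 3: {S2, S7, S8, S16}
  -> S2 reached at distance 3
Shortest path length = 3

3


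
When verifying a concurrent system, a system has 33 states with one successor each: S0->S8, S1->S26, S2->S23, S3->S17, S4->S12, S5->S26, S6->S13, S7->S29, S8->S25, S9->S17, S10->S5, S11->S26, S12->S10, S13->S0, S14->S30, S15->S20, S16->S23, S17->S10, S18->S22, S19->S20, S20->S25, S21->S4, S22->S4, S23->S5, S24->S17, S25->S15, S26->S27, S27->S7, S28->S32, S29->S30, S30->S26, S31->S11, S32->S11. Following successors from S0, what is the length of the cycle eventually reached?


Trace from S0 until a state repeats:
  S0 -> S8 -> S25 -> S15 -> S20 -> S25
S25 first seen at step 2, revisited at step 5.
Cycle length = 5 - 2 = 3

3


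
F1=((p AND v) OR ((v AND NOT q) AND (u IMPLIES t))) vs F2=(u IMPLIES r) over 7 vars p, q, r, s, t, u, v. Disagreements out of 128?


F1 = ((p AND v) OR ((v AND NOT q) AND (u IMPLIES t)))
F2 = (u IMPLIES r)
Evaluate both on each of 128 rows (bits = p,q,r,s,t,u,v):
  row 0 [0000000]: F1=0 F2=1 (differ) -> 1
  row 1 [0000001]: F1=1 F2=1 -> 0
  row 2 [0000010]: F1=0 F2=0 -> 0
  row 3 [0000011]: F1=0 F2=0 -> 0
  row 4 [0000100]: F1=0 F2=1 (differ) -> 1
  (every remaining row is evaluated the same way; all 128 results are listed next)
Full result column, 8 rows per line (p,q,r,s fixed per line; t,u,v runs 000..111 left to right):
  rows 0-7 [p,q,r,s=0000]: 10001001  (ones: 3)
  rows 8-15 [p,q,r,s=0001]: 10001001  (ones: 3)
  rows 16-23 [p,q,r,s=0010]: 10111010  (ones: 5)
  rows 24-31 [p,q,r,s=0011]: 10111010  (ones: 5)
  rows 32-39 [p,q,r,s=0100]: 11001100  (ones: 4)
  rows 40-47 [p,q,r,s=0101]: 11001100  (ones: 4)
  rows 48-55 [p,q,r,s=0110]: 11111111  (ones: 8)
  rows 56-63 [p,q,r,s=0111]: 11111111  (ones: 8)
  rows 64-71 [p,q,r,s=1000]: 10011001  (ones: 4)
  rows 72-79 [p,q,r,s=1001]: 10011001  (ones: 4)
  rows 80-87 [p,q,r,s=1010]: 10101010  (ones: 4)
  rows 88-95 [p,q,r,s=1011]: 10101010  (ones: 4)
  rows 96-103 [p,q,r,s=1100]: 10011001  (ones: 4)
  rows 104-111 [p,q,r,s=1101]: 10011001  (ones: 4)
  rows 112-119 [p,q,r,s=1110]: 10101010  (ones: 4)
  rows 120-127 [p,q,r,s=1111]: 10101010  (ones: 4)
Disagreements = 3+3+5+5+4+4+8+8+4+4+4+4+4+4+4+4 = 72

72


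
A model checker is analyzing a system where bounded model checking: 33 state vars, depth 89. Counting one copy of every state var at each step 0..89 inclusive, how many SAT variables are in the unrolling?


BMC unrolls to depth k, creating one copy of each state var for steps 0..k.
Step count = 89 + 1 = 90 (steps 0 through 89)
Vars per step = 33
Total = 33 * 90 = 2970

2970


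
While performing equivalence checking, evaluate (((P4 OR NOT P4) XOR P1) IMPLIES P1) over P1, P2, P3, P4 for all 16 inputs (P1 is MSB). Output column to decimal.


Formula: (((P4 OR NOT P4) XOR P1) IMPLIES P1) over P1, P2, P3, P4 (16 rows)
Evaluate each row (bits = P1,P2,P3,P4, MSB first):
  row 0 [0000]: (((0 OR NOT 0) XOR 0) IMPLIES 0) -> 0
  row 1 [0001]: (((1 OR NOT 1) XOR 0) IMPLIES 0) -> 0
  row 2 [0010]: (((0 OR NOT 0) XOR 0) IMPLIES 0) -> 0
  row 3 [0011]: (((1 OR NOT 1) XOR 0) IMPLIES 0) -> 0
  row 4 [0100]: (((0 OR NOT 0) XOR 0) IMPLIES 0) -> 0
  row 5 [0101]: (((1 OR NOT 1) XOR 0) IMPLIES 0) -> 0
  row 6 [0110]: (((0 OR NOT 0) XOR 0) IMPLIES 0) -> 0
  row 7 [0111]: (((1 OR NOT 1) XOR 0) IMPLIES 0) -> 0
  row 8 [1000]: (((0 OR NOT 0) XOR 1) IMPLIES 1) -> 1
  row 9 [1001]: (((1 OR NOT 1) XOR 1) IMPLIES 1) -> 1
  row 10 [1010]: (((0 OR NOT 0) XOR 1) IMPLIES 1) -> 1
  row 11 [1011]: (((1 OR NOT 1) XOR 1) IMPLIES 1) -> 1
  row 12 [1100]: (((0 OR NOT 0) XOR 1) IMPLIES 1) -> 1
  row 13 [1101]: (((1 OR NOT 1) XOR 1) IMPLIES 1) -> 1
  row 14 [1110]: (((0 OR NOT 0) XOR 1) IMPLIES 1) -> 1
  row 15 [1111]: (((1 OR NOT 1) XOR 1) IMPLIES 1) -> 1
Full result column, 4 rows per line (P1,P2 fixed per line; P3,P4 runs 00..11 left to right):
  rows 0-3 [P1,P2=00]: 0000  = hex 0
  rows 4-7 [P1,P2=01]: 0000  = hex 0
  rows 8-11 [P1,P2=10]: 1111  = hex F
  rows 12-15 [P1,P2=11]: 1111  = hex F
Output column (row 0 .. row 15) = 0000000011111111
Output column grouped in 4s = 0000 0000 1111 1111 = 0x00FF
Convert to decimal digit by digit (value = value*16 + digit):
  0 -> 0
  0*16 + 0 = 0
  0*16 + 15 (F) = 15
  15*16 + 15 (F) = 255
Decimal = 255

255


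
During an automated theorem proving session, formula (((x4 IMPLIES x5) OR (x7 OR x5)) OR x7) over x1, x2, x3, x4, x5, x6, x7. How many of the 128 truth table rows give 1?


Formula: (((x4 IMPLIES x5) OR (x7 OR x5)) OR x7) over 7 vars (128 rows)
Evaluate each row (x1, x2, x3, x4, x5, x6, x7 as bits, MSB first):
  row 0 [0000000]: (((0 IMPLIES 0) OR (0 OR 0)) OR 0) -> 1
  row 1 [0000001]: (((0 IMPLIES 0) OR (1 OR 0)) OR 1) -> 1
  row 2 [0000010]: (((0 IMPLIES 0) OR (0 OR 0)) OR 0) -> 1
  row 3 [0000011]: (((0 IMPLIES 0) OR (1 OR 0)) OR 1) -> 1
  row 4 [0000100]: (((0 IMPLIES 1) OR (0 OR 1)) OR 0) -> 1
  (every remaining row is evaluated the same way; all 128 results are listed next)
Full result column, 8 rows per line (x1,x2,x3,x4 fixed per line; x5,x6,x7 runs 000..111 left to right):
  rows 0-7 [x1,x2,x3,x4=0000]: 11111111  (ones: 8)
  rows 8-15 [x1,x2,x3,x4=0001]: 01011111  (ones: 6)
  rows 16-23 [x1,x2,x3,x4=0010]: 11111111  (ones: 8)
  rows 24-31 [x1,x2,x3,x4=0011]: 01011111  (ones: 6)
  rows 32-39 [x1,x2,x3,x4=0100]: 11111111  (ones: 8)
  rows 40-47 [x1,x2,x3,x4=0101]: 01011111  (ones: 6)
  rows 48-55 [x1,x2,x3,x4=0110]: 11111111  (ones: 8)
  rows 56-63 [x1,x2,x3,x4=0111]: 01011111  (ones: 6)
  rows 64-71 [x1,x2,x3,x4=1000]: 11111111  (ones: 8)
  rows 72-79 [x1,x2,x3,x4=1001]: 01011111  (ones: 6)
  rows 80-87 [x1,x2,x3,x4=1010]: 11111111  (ones: 8)
  rows 88-95 [x1,x2,x3,x4=1011]: 01011111  (ones: 6)
  rows 96-103 [x1,x2,x3,x4=1100]: 11111111  (ones: 8)
  rows 104-111 [x1,x2,x3,x4=1101]: 01011111  (ones: 6)
  rows 112-119 [x1,x2,x3,x4=1110]: 11111111  (ones: 8)
  rows 120-127 [x1,x2,x3,x4=1111]: 01011111  (ones: 6)
Count of 1-rows = 8+6+8+6+8+6+8+6+8+6+8+6+8+6+8+6 = 112

112


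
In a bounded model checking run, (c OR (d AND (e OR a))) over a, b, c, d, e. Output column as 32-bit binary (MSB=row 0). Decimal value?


Formula: (c OR (d AND (e OR a))) over a, b, c, d, e (32 rows)
Evaluate each row (bits = a,b,c,d,e, MSB first):
  row 0 [00000]: (0 OR (0 AND (0 OR 0))) -> 0
  row 1 [00001]: (0 OR (0 AND (1 OR 0))) -> 0
  row 2 [00010]: (0 OR (1 AND (0 OR 0))) -> 0
  row 3 [00011]: (0 OR (1 AND (1 OR 0))) -> 1
  row 4 [00100]: (1 OR (0 AND (0 OR 0))) -> 1
  row 5 [00101]: (1 OR (0 AND (1 OR 0))) -> 1
  row 6 [00110]: (1 OR (1 AND (0 OR 0))) -> 1
  row 7 [00111]: (1 OR (1 AND (1 OR 0))) -> 1
  row 8 [01000]: (0 OR (0 AND (0 OR 0))) -> 0
  row 9 [01001]: (0 OR (0 AND (1 OR 0))) -> 0
  row 10 [01010]: (0 OR (1 AND (0 OR 0))) -> 0
  row 11 [01011]: (0 OR (1 AND (1 OR 0))) -> 1
  row 12 [01100]: (1 OR (0 AND (0 OR 0))) -> 1
  row 13 [01101]: (1 OR (0 AND (1 OR 0))) -> 1
  row 14 [01110]: (1 OR (1 AND (0 OR 0))) -> 1
  row 15 [01111]: (1 OR (1 AND (1 OR 0))) -> 1
  row 16 [10000]: (0 OR (0 AND (0 OR 1))) -> 0
  row 17 [10001]: (0 OR (0 AND (1 OR 1))) -> 0
  row 18 [10010]: (0 OR (1 AND (0 OR 1))) -> 1
  row 19 [10011]: (0 OR (1 AND (1 OR 1))) -> 1
  row 20 [10100]: (1 OR (0 AND (0 OR 1))) -> 1
  row 21 [10101]: (1 OR (0 AND (1 OR 1))) -> 1
  row 22 [10110]: (1 OR (1 AND (0 OR 1))) -> 1
  row 23 [10111]: (1 OR (1 AND (1 OR 1))) -> 1
  row 24 [11000]: (0 OR (0 AND (0 OR 1))) -> 0
  row 25 [11001]: (0 OR (0 AND (1 OR 1))) -> 0
  row 26 [11010]: (0 OR (1 AND (0 OR 1))) -> 1
  row 27 [11011]: (0 OR (1 AND (1 OR 1))) -> 1
  row 28 [11100]: (1 OR (0 AND (0 OR 1))) -> 1
  row 29 [11101]: (1 OR (0 AND (1 OR 1))) -> 1
  row 30 [11110]: (1 OR (1 AND (0 OR 1))) -> 1
  row 31 [11111]: (1 OR (1 AND (1 OR 1))) -> 1
Full result column, 4 rows per line (a,b,c fixed per line; d,e runs 00..11 left to right):
  rows 0-3 [a,b,c=000]: 0001  = hex 1
  rows 4-7 [a,b,c=001]: 1111  = hex F
  rows 8-11 [a,b,c=010]: 0001  = hex 1
  rows 12-15 [a,b,c=011]: 1111  = hex F
  rows 16-19 [a,b,c=100]: 0011  = hex 3
  rows 20-23 [a,b,c=101]: 1111  = hex F
  rows 24-27 [a,b,c=110]: 0011  = hex 3
  rows 28-31 [a,b,c=111]: 1111  = hex F
Output column (row 0 .. row 31) = 00011111000111110011111100111111
Output column grouped in 4s = 0001 1111 0001 1111 0011 1111 0011 1111 = 0x1F1F3F3F
Convert to decimal digit by digit (value = value*16 + digit):
  1 -> 1
  1*16 + 15 (F) = 31
  31*16 + 1 = 497
  497*16 + 15 (F) = 7967
  7967*16 + 3 = 127475
  127475*16 + 15 (F) = 2039615
  2039615*16 + 3 = 32633843
  32633843*16 + 15 (F) = 522141503
Decimal = 522141503

522141503


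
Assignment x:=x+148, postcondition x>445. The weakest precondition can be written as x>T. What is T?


Formula: wp(x:=E, P) = P[E/x] (substitute E for x in postcondition)
Step 1: Postcondition: x>445
Step 2: Substitute x+148 for x: x+148>445
Step 3: Solve for x: x > 445-148 = 297

297


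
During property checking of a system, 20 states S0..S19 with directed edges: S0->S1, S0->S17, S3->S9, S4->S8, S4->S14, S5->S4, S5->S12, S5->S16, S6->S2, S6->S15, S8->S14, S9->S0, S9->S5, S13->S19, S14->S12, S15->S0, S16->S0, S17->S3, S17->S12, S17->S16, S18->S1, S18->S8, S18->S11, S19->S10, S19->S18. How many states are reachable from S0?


BFS from S0:
  layer 0: {S0}
  layer 1: {S1, S17}
  layer 2: {S3, S12, S16}
  layer 3: {S9}
  layer 4: {S5}
  layer 5: {S4}
  layer 6: {S8, S14}
Reachable set: {S0, S1, S3, S4, S5, S8, S9, S12, S14, S16, S17}
Count = 11

11


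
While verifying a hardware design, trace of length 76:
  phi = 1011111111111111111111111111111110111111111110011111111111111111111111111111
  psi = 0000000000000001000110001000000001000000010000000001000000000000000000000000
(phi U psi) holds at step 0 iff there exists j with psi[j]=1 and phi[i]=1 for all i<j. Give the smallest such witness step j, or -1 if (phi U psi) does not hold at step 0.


(phi U psi) at 0: need smallest j with psi[j]=1 and phi[i]=1 for all i in [0,j).
Scan from step 0:
  step 0: phi=1, psi=0 -> continue
  step 1: phi=0 -> phi-prefix broken from here
  step 15: psi=1 but phi already failed -> not a witness
  step 19: psi=1 but phi already failed -> not a witness
  step 20: psi=1 but phi already failed -> not a witness
  step 24: psi=1 but phi already failed -> not a witness
  step 33: psi=1 but phi already failed -> not a witness
  step 41: psi=1 but phi already failed -> not a witness
  step 51: psi=1 but phi already failed -> not a witness
  end of trace: no witness -> -1
Witness step = -1

-1


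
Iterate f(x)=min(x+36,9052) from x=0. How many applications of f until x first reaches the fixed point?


Step 1: x=0, cap=9052, increment=36
Step 2: x grows by 36 each step until capped at 9052; fixed point is x=9052
Step 3: iterations = ceil(9052/36) = 252

252


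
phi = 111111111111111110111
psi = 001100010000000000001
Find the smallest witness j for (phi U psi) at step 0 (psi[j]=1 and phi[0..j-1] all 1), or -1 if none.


(phi U psi) at 0: need smallest j with psi[j]=1 and phi[i]=1 for all i in [0,j).
Scan from step 0:
  step 0: phi=1, psi=0 -> continue
  step 1: phi=1, psi=0 -> continue
  step 2: psi=1 and phi held for [0,2) -> witness found
Witness step = 2

2


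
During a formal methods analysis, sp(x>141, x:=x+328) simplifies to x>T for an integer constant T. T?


Formula: sp(P, x:=E) = exists old_x. (x = E[old_x/x]) AND P[old_x/x] (old_x is the value of x before the assignment; eliminate old_x by solving x = E[old_x/x] for old_x)
Step 1: Precondition P: x>141, i.e. old_x > 141
Step 2: Assignment gives x = old_x + 328, so old_x = x - 328
Step 3: Substitute into P: x - 328 > 141
Step 4: Simplify: x > 141+328 = 469

469


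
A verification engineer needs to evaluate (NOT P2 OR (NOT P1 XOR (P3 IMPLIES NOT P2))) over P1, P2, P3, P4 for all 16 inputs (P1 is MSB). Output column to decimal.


Formula: (NOT P2 OR (NOT P1 XOR (P3 IMPLIES NOT P2))) over P1, P2, P3, P4 (16 rows)
Evaluate each row (bits = P1,P2,P3,P4, MSB first):
  row 0 [0000]: (NOT 0 OR (NOT 0 XOR (0 IMPLIES NOT 0))) -> 1
  row 1 [0001]: (NOT 0 OR (NOT 0 XOR (0 IMPLIES NOT 0))) -> 1
  row 2 [0010]: (NOT 0 OR (NOT 0 XOR (1 IMPLIES NOT 0))) -> 1
  row 3 [0011]: (NOT 0 OR (NOT 0 XOR (1 IMPLIES NOT 0))) -> 1
  row 4 [0100]: (NOT 1 OR (NOT 0 XOR (0 IMPLIES NOT 1))) -> 0
  row 5 [0101]: (NOT 1 OR (NOT 0 XOR (0 IMPLIES NOT 1))) -> 0
  row 6 [0110]: (NOT 1 OR (NOT 0 XOR (1 IMPLIES NOT 1))) -> 1
  row 7 [0111]: (NOT 1 OR (NOT 0 XOR (1 IMPLIES NOT 1))) -> 1
  row 8 [1000]: (NOT 0 OR (NOT 1 XOR (0 IMPLIES NOT 0))) -> 1
  row 9 [1001]: (NOT 0 OR (NOT 1 XOR (0 IMPLIES NOT 0))) -> 1
  row 10 [1010]: (NOT 0 OR (NOT 1 XOR (1 IMPLIES NOT 0))) -> 1
  row 11 [1011]: (NOT 0 OR (NOT 1 XOR (1 IMPLIES NOT 0))) -> 1
  row 12 [1100]: (NOT 1 OR (NOT 1 XOR (0 IMPLIES NOT 1))) -> 1
  row 13 [1101]: (NOT 1 OR (NOT 1 XOR (0 IMPLIES NOT 1))) -> 1
  row 14 [1110]: (NOT 1 OR (NOT 1 XOR (1 IMPLIES NOT 1))) -> 0
  row 15 [1111]: (NOT 1 OR (NOT 1 XOR (1 IMPLIES NOT 1))) -> 0
Full result column, 4 rows per line (P1,P2 fixed per line; P3,P4 runs 00..11 left to right):
  rows 0-3 [P1,P2=00]: 1111  = hex F
  rows 4-7 [P1,P2=01]: 0011  = hex 3
  rows 8-11 [P1,P2=10]: 1111  = hex F
  rows 12-15 [P1,P2=11]: 1100  = hex C
Output column (row 0 .. row 15) = 1111001111111100
Output column grouped in 4s = 1111 0011 1111 1100 = 0xF3FC
Convert to decimal digit by digit (value = value*16 + digit):
  F -> 15
  15*16 + 3 = 243
  243*16 + 15 (F) = 3903
  3903*16 + 12 (C) = 62460
Decimal = 62460

62460


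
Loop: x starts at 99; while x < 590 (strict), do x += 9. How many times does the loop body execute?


Step 1: x goes from 99 toward 590 by 9; the body runs while x<590, so iterations = ceil((bound-start)/step)
Step 2: Distance=491
Step 3: ceil(491/9)=55

55


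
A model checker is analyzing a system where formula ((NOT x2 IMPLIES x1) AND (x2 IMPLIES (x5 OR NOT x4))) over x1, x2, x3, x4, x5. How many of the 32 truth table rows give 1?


Formula: ((NOT x2 IMPLIES x1) AND (x2 IMPLIES (x5 OR NOT x4))) over 5 vars (32 rows)
Evaluate each row (x1, x2, x3, x4, x5 as bits, MSB first):
  row 0 [00000]: ((NOT 0 IMPLIES 0) AND (0 IMPLIES (0 OR NOT 0))) -> 0
  row 1 [00001]: ((NOT 0 IMPLIES 0) AND (0 IMPLIES (1 OR NOT 0))) -> 0
  row 2 [00010]: ((NOT 0 IMPLIES 0) AND (0 IMPLIES (0 OR NOT 1))) -> 0
  row 3 [00011]: ((NOT 0 IMPLIES 0) AND (0 IMPLIES (1 OR NOT 1))) -> 0
  row 4 [00100]: ((NOT 0 IMPLIES 0) AND (0 IMPLIES (0 OR NOT 0))) -> 0
  row 5 [00101]: ((NOT 0 IMPLIES 0) AND (0 IMPLIES (1 OR NOT 0))) -> 0
  row 6 [00110]: ((NOT 0 IMPLIES 0) AND (0 IMPLIES (0 OR NOT 1))) -> 0
  row 7 [00111]: ((NOT 0 IMPLIES 0) AND (0 IMPLIES (1 OR NOT 1))) -> 0
  row 8 [01000]: ((NOT 1 IMPLIES 0) AND (1 IMPLIES (0 OR NOT 0))) -> 1
  row 9 [01001]: ((NOT 1 IMPLIES 0) AND (1 IMPLIES (1 OR NOT 0))) -> 1
  row 10 [01010]: ((NOT 1 IMPLIES 0) AND (1 IMPLIES (0 OR NOT 1))) -> 0
  row 11 [01011]: ((NOT 1 IMPLIES 0) AND (1 IMPLIES (1 OR NOT 1))) -> 1
  row 12 [01100]: ((NOT 1 IMPLIES 0) AND (1 IMPLIES (0 OR NOT 0))) -> 1
  row 13 [01101]: ((NOT 1 IMPLIES 0) AND (1 IMPLIES (1 OR NOT 0))) -> 1
  row 14 [01110]: ((NOT 1 IMPLIES 0) AND (1 IMPLIES (0 OR NOT 1))) -> 0
  row 15 [01111]: ((NOT 1 IMPLIES 0) AND (1 IMPLIES (1 OR NOT 1))) -> 1
  row 16 [10000]: ((NOT 0 IMPLIES 1) AND (0 IMPLIES (0 OR NOT 0))) -> 1
  row 17 [10001]: ((NOT 0 IMPLIES 1) AND (0 IMPLIES (1 OR NOT 0))) -> 1
  row 18 [10010]: ((NOT 0 IMPLIES 1) AND (0 IMPLIES (0 OR NOT 1))) -> 1
  row 19 [10011]: ((NOT 0 IMPLIES 1) AND (0 IMPLIES (1 OR NOT 1))) -> 1
  row 20 [10100]: ((NOT 0 IMPLIES 1) AND (0 IMPLIES (0 OR NOT 0))) -> 1
  row 21 [10101]: ((NOT 0 IMPLIES 1) AND (0 IMPLIES (1 OR NOT 0))) -> 1
  row 22 [10110]: ((NOT 0 IMPLIES 1) AND (0 IMPLIES (0 OR NOT 1))) -> 1
  row 23 [10111]: ((NOT 0 IMPLIES 1) AND (0 IMPLIES (1 OR NOT 1))) -> 1
  row 24 [11000]: ((NOT 1 IMPLIES 1) AND (1 IMPLIES (0 OR NOT 0))) -> 1
  row 25 [11001]: ((NOT 1 IMPLIES 1) AND (1 IMPLIES (1 OR NOT 0))) -> 1
  row 26 [11010]: ((NOT 1 IMPLIES 1) AND (1 IMPLIES (0 OR NOT 1))) -> 0
  row 27 [11011]: ((NOT 1 IMPLIES 1) AND (1 IMPLIES (1 OR NOT 1))) -> 1
  row 28 [11100]: ((NOT 1 IMPLIES 1) AND (1 IMPLIES (0 OR NOT 0))) -> 1
  row 29 [11101]: ((NOT 1 IMPLIES 1) AND (1 IMPLIES (1 OR NOT 0))) -> 1
  row 30 [11110]: ((NOT 1 IMPLIES 1) AND (1 IMPLIES (0 OR NOT 1))) -> 0
  row 31 [11111]: ((NOT 1 IMPLIES 1) AND (1 IMPLIES (1 OR NOT 1))) -> 1
Full result column, 8 rows per line (x1,x2 fixed per line; x3,x4,x5 runs 000..111 left to right):
  rows 0-7 [x1,x2=00]: 00000000  (ones: 0)
  rows 8-15 [x1,x2=01]: 11011101  (ones: 6)
  rows 16-23 [x1,x2=10]: 11111111  (ones: 8)
  rows 24-31 [x1,x2=11]: 11011101  (ones: 6)
Count of 1-rows = 0+6+8+6 = 20

20


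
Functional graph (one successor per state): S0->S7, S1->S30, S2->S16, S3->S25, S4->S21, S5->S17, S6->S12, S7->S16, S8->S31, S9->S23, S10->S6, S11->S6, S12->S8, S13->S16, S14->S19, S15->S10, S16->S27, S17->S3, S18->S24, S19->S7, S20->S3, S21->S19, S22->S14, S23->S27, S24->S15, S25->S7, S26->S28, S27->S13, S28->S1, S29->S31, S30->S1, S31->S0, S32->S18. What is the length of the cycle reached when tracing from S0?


Trace from S0 until a state repeats:
  S0 -> S7 -> S16 -> S27 -> S13 -> S16
S16 first seen at step 2, revisited at step 5.
Cycle length = 5 - 2 = 3

3


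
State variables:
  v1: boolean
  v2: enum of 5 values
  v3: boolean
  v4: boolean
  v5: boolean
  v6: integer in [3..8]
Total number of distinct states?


State space = product of domain sizes of all variables.
Domain sizes:
  v1 (boolean): 2
  v2 (enum of 5 values): 5
  v3 (boolean): 2
  v4 (boolean): 2
  v5 (boolean): 2
  v6 (integer in [3..8]): 6
Product = 2 * 5 * 2 * 2 * 2 * 6 = 480

480


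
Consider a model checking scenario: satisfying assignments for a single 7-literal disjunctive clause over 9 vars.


Step 1: Total=2^9=512
Step 2: Unsat when all 7 false: 2^2=4
Step 3: Sat=512-4=508

508


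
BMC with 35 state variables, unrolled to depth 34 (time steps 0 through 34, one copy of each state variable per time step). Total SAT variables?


BMC unrolls to depth k, creating one copy of each state var for steps 0..k.
Step count = 34 + 1 = 35 (steps 0 through 34)
Vars per step = 35
Total = 35 * 35 = 1225

1225


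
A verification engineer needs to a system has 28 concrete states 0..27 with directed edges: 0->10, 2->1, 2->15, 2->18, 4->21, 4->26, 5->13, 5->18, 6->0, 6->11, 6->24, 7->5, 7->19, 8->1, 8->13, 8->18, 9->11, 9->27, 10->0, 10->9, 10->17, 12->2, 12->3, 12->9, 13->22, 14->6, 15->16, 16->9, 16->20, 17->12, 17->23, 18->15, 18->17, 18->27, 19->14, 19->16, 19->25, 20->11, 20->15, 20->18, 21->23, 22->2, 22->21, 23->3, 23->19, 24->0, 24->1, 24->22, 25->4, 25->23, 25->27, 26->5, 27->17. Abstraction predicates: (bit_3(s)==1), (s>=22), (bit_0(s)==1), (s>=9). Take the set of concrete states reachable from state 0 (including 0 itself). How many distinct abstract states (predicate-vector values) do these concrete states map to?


BFS from 0:
Concrete reachable: {0, 1, 2, 3, 4, 5, 6, 9, 10, 11, 12, 13, 14, 15, 16, 17, 18, 19, 20, 21, 22, 23, 24, 25, 26, 27}
Abstract via predicates (bit_3(s)==1), (s>=22), (bit_0(s)==1), (s>=9):
  (0,0,0,0) <- {0, 2, 4, 6}
  (0,0,0,1) <- {16, 18, 20}
  (0,0,1,0) <- {1, 3, 5}
  (0,0,1,1) <- {17, 19, 21}
  (0,1,0,1) <- {22}
  (0,1,1,1) <- {23}
  (1,0,0,1) <- {10, 12, 14}
  (1,0,1,1) <- {9, 11, 13, 15}
  (1,1,0,1) <- {24, 26}
  (1,1,1,1) <- {25, 27}
Distinct abstract states = 10

10


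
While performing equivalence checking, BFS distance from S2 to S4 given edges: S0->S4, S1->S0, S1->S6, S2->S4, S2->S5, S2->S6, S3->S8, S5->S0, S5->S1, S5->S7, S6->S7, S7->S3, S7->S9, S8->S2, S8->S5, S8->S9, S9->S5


BFS layer-by-layer from S2:
  dist 0: {S2}
  dist 1: {S4, S5, S6}
  -> S4 reached at distance 1
Shortest path length = 1

1


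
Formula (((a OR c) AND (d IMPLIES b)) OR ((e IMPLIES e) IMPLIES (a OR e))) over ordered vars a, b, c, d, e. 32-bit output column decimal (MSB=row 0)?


Formula: (((a OR c) AND (d IMPLIES b)) OR ((e IMPLIES e) IMPLIES (a OR e))) over a, b, c, d, e (32 rows)
Evaluate each row (bits = a,b,c,d,e, MSB first):
  row 0 [00000]: (((0 OR 0) AND (0 IMPLIES 0)) OR ((0 IMPLIES 0) IMPLIES (0 OR 0))) -> 0
  row 1 [00001]: (((0 OR 0) AND (0 IMPLIES 0)) OR ((1 IMPLIES 1) IMPLIES (0 OR 1))) -> 1
  row 2 [00010]: (((0 OR 0) AND (1 IMPLIES 0)) OR ((0 IMPLIES 0) IMPLIES (0 OR 0))) -> 0
  row 3 [00011]: (((0 OR 0) AND (1 IMPLIES 0)) OR ((1 IMPLIES 1) IMPLIES (0 OR 1))) -> 1
  row 4 [00100]: (((0 OR 1) AND (0 IMPLIES 0)) OR ((0 IMPLIES 0) IMPLIES (0 OR 0))) -> 1
  row 5 [00101]: (((0 OR 1) AND (0 IMPLIES 0)) OR ((1 IMPLIES 1) IMPLIES (0 OR 1))) -> 1
  row 6 [00110]: (((0 OR 1) AND (1 IMPLIES 0)) OR ((0 IMPLIES 0) IMPLIES (0 OR 0))) -> 0
  row 7 [00111]: (((0 OR 1) AND (1 IMPLIES 0)) OR ((1 IMPLIES 1) IMPLIES (0 OR 1))) -> 1
  row 8 [01000]: (((0 OR 0) AND (0 IMPLIES 1)) OR ((0 IMPLIES 0) IMPLIES (0 OR 0))) -> 0
  row 9 [01001]: (((0 OR 0) AND (0 IMPLIES 1)) OR ((1 IMPLIES 1) IMPLIES (0 OR 1))) -> 1
  row 10 [01010]: (((0 OR 0) AND (1 IMPLIES 1)) OR ((0 IMPLIES 0) IMPLIES (0 OR 0))) -> 0
  row 11 [01011]: (((0 OR 0) AND (1 IMPLIES 1)) OR ((1 IMPLIES 1) IMPLIES (0 OR 1))) -> 1
  row 12 [01100]: (((0 OR 1) AND (0 IMPLIES 1)) OR ((0 IMPLIES 0) IMPLIES (0 OR 0))) -> 1
  row 13 [01101]: (((0 OR 1) AND (0 IMPLIES 1)) OR ((1 IMPLIES 1) IMPLIES (0 OR 1))) -> 1
  row 14 [01110]: (((0 OR 1) AND (1 IMPLIES 1)) OR ((0 IMPLIES 0) IMPLIES (0 OR 0))) -> 1
  row 15 [01111]: (((0 OR 1) AND (1 IMPLIES 1)) OR ((1 IMPLIES 1) IMPLIES (0 OR 1))) -> 1
  row 16 [10000]: (((1 OR 0) AND (0 IMPLIES 0)) OR ((0 IMPLIES 0) IMPLIES (1 OR 0))) -> 1
  row 17 [10001]: (((1 OR 0) AND (0 IMPLIES 0)) OR ((1 IMPLIES 1) IMPLIES (1 OR 1))) -> 1
  row 18 [10010]: (((1 OR 0) AND (1 IMPLIES 0)) OR ((0 IMPLIES 0) IMPLIES (1 OR 0))) -> 1
  row 19 [10011]: (((1 OR 0) AND (1 IMPLIES 0)) OR ((1 IMPLIES 1) IMPLIES (1 OR 1))) -> 1
  row 20 [10100]: (((1 OR 1) AND (0 IMPLIES 0)) OR ((0 IMPLIES 0) IMPLIES (1 OR 0))) -> 1
  row 21 [10101]: (((1 OR 1) AND (0 IMPLIES 0)) OR ((1 IMPLIES 1) IMPLIES (1 OR 1))) -> 1
  row 22 [10110]: (((1 OR 1) AND (1 IMPLIES 0)) OR ((0 IMPLIES 0) IMPLIES (1 OR 0))) -> 1
  row 23 [10111]: (((1 OR 1) AND (1 IMPLIES 0)) OR ((1 IMPLIES 1) IMPLIES (1 OR 1))) -> 1
  row 24 [11000]: (((1 OR 0) AND (0 IMPLIES 1)) OR ((0 IMPLIES 0) IMPLIES (1 OR 0))) -> 1
  row 25 [11001]: (((1 OR 0) AND (0 IMPLIES 1)) OR ((1 IMPLIES 1) IMPLIES (1 OR 1))) -> 1
  row 26 [11010]: (((1 OR 0) AND (1 IMPLIES 1)) OR ((0 IMPLIES 0) IMPLIES (1 OR 0))) -> 1
  row 27 [11011]: (((1 OR 0) AND (1 IMPLIES 1)) OR ((1 IMPLIES 1) IMPLIES (1 OR 1))) -> 1
  row 28 [11100]: (((1 OR 1) AND (0 IMPLIES 1)) OR ((0 IMPLIES 0) IMPLIES (1 OR 0))) -> 1
  row 29 [11101]: (((1 OR 1) AND (0 IMPLIES 1)) OR ((1 IMPLIES 1) IMPLIES (1 OR 1))) -> 1
  row 30 [11110]: (((1 OR 1) AND (1 IMPLIES 1)) OR ((0 IMPLIES 0) IMPLIES (1 OR 0))) -> 1
  row 31 [11111]: (((1 OR 1) AND (1 IMPLIES 1)) OR ((1 IMPLIES 1) IMPLIES (1 OR 1))) -> 1
Full result column, 4 rows per line (a,b,c fixed per line; d,e runs 00..11 left to right):
  rows 0-3 [a,b,c=000]: 0101  = hex 5
  rows 4-7 [a,b,c=001]: 1101  = hex D
  rows 8-11 [a,b,c=010]: 0101  = hex 5
  rows 12-15 [a,b,c=011]: 1111  = hex F
  rows 16-19 [a,b,c=100]: 1111  = hex F
  rows 20-23 [a,b,c=101]: 1111  = hex F
  rows 24-27 [a,b,c=110]: 1111  = hex F
  rows 28-31 [a,b,c=111]: 1111  = hex F
Output column (row 0 .. row 31) = 01011101010111111111111111111111
Output column grouped in 4s = 0101 1101 0101 1111 1111 1111 1111 1111 = 0x5D5FFFFF
Convert to decimal digit by digit (value = value*16 + digit):
  5 -> 5
  5*16 + 13 (D) = 93
  93*16 + 5 = 1493
  1493*16 + 15 (F) = 23903
  23903*16 + 15 (F) = 382463
  382463*16 + 15 (F) = 6119423
  6119423*16 + 15 (F) = 97910783
  97910783*16 + 15 (F) = 1566572543
Decimal = 1566572543

1566572543


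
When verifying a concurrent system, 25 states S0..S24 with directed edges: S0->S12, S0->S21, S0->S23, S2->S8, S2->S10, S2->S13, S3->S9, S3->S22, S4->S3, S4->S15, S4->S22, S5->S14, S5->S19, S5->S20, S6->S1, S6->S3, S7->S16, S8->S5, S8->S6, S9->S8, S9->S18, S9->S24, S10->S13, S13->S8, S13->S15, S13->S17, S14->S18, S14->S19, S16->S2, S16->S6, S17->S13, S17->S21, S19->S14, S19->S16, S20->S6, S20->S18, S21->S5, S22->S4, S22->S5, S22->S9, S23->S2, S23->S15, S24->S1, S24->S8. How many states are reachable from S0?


BFS from S0:
  layer 0: {S0}
  layer 1: {S12, S21, S23}
  layer 2: {S2, S5, S15}
  layer 3: {S8, S10, S13, S14, S19, S20}
  layer 4: {S6, S16, S17, S18}
  layer 5: {S1, S3}
  layer 6: {S9, S22}
  layer 7: {S4, S24}
Reachable set: {S0, S1, S2, S3, S4, S5, S6, S8, S9, S10, S12, S13, S14, S15, S16, S17, S18, S19, S20, S21, S22, S23, S24}
Count = 23

23


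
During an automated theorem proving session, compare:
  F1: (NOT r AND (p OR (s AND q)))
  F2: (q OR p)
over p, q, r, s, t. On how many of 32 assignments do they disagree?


F1 = (NOT r AND (p OR (s AND q)))
F2 = (q OR p)
Evaluate both on each of 32 rows (bits = p,q,r,s,t):
  row 0 [00000]: F1=0 F2=0 -> 0
  row 1 [00001]: F1=0 F2=0 -> 0
  row 2 [00010]: F1=0 F2=0 -> 0
  row 3 [00011]: F1=0 F2=0 -> 0
  row 4 [00100]: F1=0 F2=0 -> 0
  row 5 [00101]: F1=0 F2=0 -> 0
  row 6 [00110]: F1=0 F2=0 -> 0
  row 7 [00111]: F1=0 F2=0 -> 0
  row 8 [01000]: F1=0 F2=1 (differ) -> 1
  row 9 [01001]: F1=0 F2=1 (differ) -> 1
  row 10 [01010]: F1=1 F2=1 -> 0
  row 11 [01011]: F1=1 F2=1 -> 0
  row 12 [01100]: F1=0 F2=1 (differ) -> 1
  row 13 [01101]: F1=0 F2=1 (differ) -> 1
  row 14 [01110]: F1=0 F2=1 (differ) -> 1
  row 15 [01111]: F1=0 F2=1 (differ) -> 1
  row 16 [10000]: F1=1 F2=1 -> 0
  row 17 [10001]: F1=1 F2=1 -> 0
  row 18 [10010]: F1=1 F2=1 -> 0
  row 19 [10011]: F1=1 F2=1 -> 0
  row 20 [10100]: F1=0 F2=1 (differ) -> 1
  row 21 [10101]: F1=0 F2=1 (differ) -> 1
  row 22 [10110]: F1=0 F2=1 (differ) -> 1
  row 23 [10111]: F1=0 F2=1 (differ) -> 1
  row 24 [11000]: F1=1 F2=1 -> 0
  row 25 [11001]: F1=1 F2=1 -> 0
  row 26 [11010]: F1=1 F2=1 -> 0
  row 27 [11011]: F1=1 F2=1 -> 0
  row 28 [11100]: F1=0 F2=1 (differ) -> 1
  row 29 [11101]: F1=0 F2=1 (differ) -> 1
  row 30 [11110]: F1=0 F2=1 (differ) -> 1
  row 31 [11111]: F1=0 F2=1 (differ) -> 1
Full result column, 8 rows per line (p,q fixed per line; r,s,t runs 000..111 left to right):
  rows 0-7 [p,q=00]: 00000000  (ones: 0)
  rows 8-15 [p,q=01]: 11001111  (ones: 6)
  rows 16-23 [p,q=10]: 00001111  (ones: 4)
  rows 24-31 [p,q=11]: 00001111  (ones: 4)
Disagreements = 0+6+4+4 = 14

14


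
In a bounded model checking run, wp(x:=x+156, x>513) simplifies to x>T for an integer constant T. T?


Formula: wp(x:=E, P) = P[E/x] (substitute E for x in postcondition)
Step 1: Postcondition: x>513
Step 2: Substitute x+156 for x: x+156>513
Step 3: Solve for x: x > 513-156 = 357

357


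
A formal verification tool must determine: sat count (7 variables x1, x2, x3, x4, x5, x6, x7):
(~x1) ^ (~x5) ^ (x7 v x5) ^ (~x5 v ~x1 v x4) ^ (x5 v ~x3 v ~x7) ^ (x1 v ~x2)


CNF with 6 clauses over 7 vars (128 assignments).
An assignment satisfies CNF iff every clause has >=1 true literal.
Check each row (bits = x1,x2,x3,x4,x5,x6,x7; clause T/F shown):
  row 0 [0000000]: clauses=TTFTTT -> 0
  row 1 [0000001]: clauses=TTTTTT -> 1
  row 2 [0000010]: clauses=TTFTTT -> 0
  row 3 [0000011]: clauses=TTTTTT -> 1
  row 4 [0000100]: clauses=TFTTTT -> 0
  (every remaining row is evaluated the same way; all 128 results are listed next)
Full result column, 8 rows per line (x1,x2,x3,x4 fixed per line; x5,x6,x7 runs 000..111 left to right):
  rows 0-7 [x1,x2,x3,x4=0000]: 01010000  (ones: 2)
  rows 8-15 [x1,x2,x3,x4=0001]: 01010000  (ones: 2)
  rows 16-23 [x1,x2,x3,x4=0010]: 00000000  (ones: 0)
  rows 24-31 [x1,x2,x3,x4=0011]: 00000000  (ones: 0)
  rows 32-39 [x1,x2,x3,x4=0100]: 00000000  (ones: 0)
  rows 40-47 [x1,x2,x3,x4=0101]: 00000000  (ones: 0)
  rows 48-55 [x1,x2,x3,x4=0110]: 00000000  (ones: 0)
  rows 56-63 [x1,x2,x3,x4=0111]: 00000000  (ones: 0)
  rows 64-71 [x1,x2,x3,x4=1000]: 00000000  (ones: 0)
  rows 72-79 [x1,x2,x3,x4=1001]: 00000000  (ones: 0)
  rows 80-87 [x1,x2,x3,x4=1010]: 00000000  (ones: 0)
  rows 88-95 [x1,x2,x3,x4=1011]: 00000000  (ones: 0)
  rows 96-103 [x1,x2,x3,x4=1100]: 00000000  (ones: 0)
  rows 104-111 [x1,x2,x3,x4=1101]: 00000000  (ones: 0)
  rows 112-119 [x1,x2,x3,x4=1110]: 00000000  (ones: 0)
  rows 120-127 [x1,x2,x3,x4=1111]: 00000000  (ones: 0)
Satisfying assignments = 2+2+0+0+0+0+0+0+0+0+0+0+0+0+0+0 = 4

4


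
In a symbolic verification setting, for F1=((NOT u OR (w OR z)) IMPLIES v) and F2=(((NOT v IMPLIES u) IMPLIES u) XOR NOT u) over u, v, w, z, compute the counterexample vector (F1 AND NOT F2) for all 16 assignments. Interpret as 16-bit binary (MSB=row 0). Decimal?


F1 = ((NOT u OR (w OR z)) IMPLIES v)
F2 = (((NOT v IMPLIES u) IMPLIES u) XOR NOT u)
Counterexample to F1=>F2 is where F1=1 and F2=0.
Evaluate each row (bits = u,v,w,z, MSB first):
  row 0 [0000]: F1=0 F2=0 -> F1&~F2 -> 0
  row 1 [0001]: F1=0 F2=0 -> F1&~F2 -> 0
  row 2 [0010]: F1=0 F2=0 -> F1&~F2 -> 0
  row 3 [0011]: F1=0 F2=0 -> F1&~F2 -> 0
  row 4 [0100]: F1=1 F2=1 -> F1&~F2 -> 0
  row 5 [0101]: F1=1 F2=1 -> F1&~F2 -> 0
  row 6 [0110]: F1=1 F2=1 -> F1&~F2 -> 0
  row 7 [0111]: F1=1 F2=1 -> F1&~F2 -> 0
  row 8 [1000]: F1=1 F2=1 -> F1&~F2 -> 0
  row 9 [1001]: F1=0 F2=1 -> F1&~F2 -> 0
  row 10 [1010]: F1=0 F2=1 -> F1&~F2 -> 0
  row 11 [1011]: F1=0 F2=1 -> F1&~F2 -> 0
  row 12 [1100]: F1=1 F2=1 -> F1&~F2 -> 0
  row 13 [1101]: F1=1 F2=1 -> F1&~F2 -> 0
  row 14 [1110]: F1=1 F2=1 -> F1&~F2 -> 0
  row 15 [1111]: F1=1 F2=1 -> F1&~F2 -> 0
Full result column, 4 rows per line (u,v fixed per line; w,z runs 00..11 left to right):
  rows 0-3 [u,v=00]: 0000  = hex 0
  rows 4-7 [u,v=01]: 0000  = hex 0
  rows 8-11 [u,v=10]: 0000  = hex 0
  rows 12-15 [u,v=11]: 0000  = hex 0
Counterexample vector (row 0 .. row 15) = 0000000000000000
Output column grouped in 4s = 0000 0000 0000 0000 = 0x0000
Convert to decimal digit by digit (value = value*16 + digit):
  0 -> 0
  0*16 + 0 = 0
  0*16 + 0 = 0
  0*16 + 0 = 0
Decimal = 0

0


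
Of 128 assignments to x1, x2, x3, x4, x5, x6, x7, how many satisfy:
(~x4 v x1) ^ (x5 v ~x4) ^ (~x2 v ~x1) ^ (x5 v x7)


CNF with 4 clauses over 7 vars (128 assignments).
An assignment satisfies CNF iff every clause has >=1 true literal.
Check each row (bits = x1,x2,x3,x4,x5,x6,x7; clause T/F shown):
  row 0 [0000000]: clauses=TTTF -> 0
  row 1 [0000001]: clauses=TTTT -> 1
  row 2 [0000010]: clauses=TTTF -> 0
  row 3 [0000011]: clauses=TTTT -> 1
  row 4 [0000100]: clauses=TTTT -> 1
  (every remaining row is evaluated the same way; all 128 results are listed next)
Full result column, 8 rows per line (x1,x2,x3,x4 fixed per line; x5,x6,x7 runs 000..111 left to right):
  rows 0-7 [x1,x2,x3,x4=0000]: 01011111  (ones: 6)
  rows 8-15 [x1,x2,x3,x4=0001]: 00000000  (ones: 0)
  rows 16-23 [x1,x2,x3,x4=0010]: 01011111  (ones: 6)
  rows 24-31 [x1,x2,x3,x4=0011]: 00000000  (ones: 0)
  rows 32-39 [x1,x2,x3,x4=0100]: 01011111  (ones: 6)
  rows 40-47 [x1,x2,x3,x4=0101]: 00000000  (ones: 0)
  rows 48-55 [x1,x2,x3,x4=0110]: 01011111  (ones: 6)
  rows 56-63 [x1,x2,x3,x4=0111]: 00000000  (ones: 0)
  rows 64-71 [x1,x2,x3,x4=1000]: 01011111  (ones: 6)
  rows 72-79 [x1,x2,x3,x4=1001]: 00001111  (ones: 4)
  rows 80-87 [x1,x2,x3,x4=1010]: 01011111  (ones: 6)
  rows 88-95 [x1,x2,x3,x4=1011]: 00001111  (ones: 4)
  rows 96-103 [x1,x2,x3,x4=1100]: 00000000  (ones: 0)
  rows 104-111 [x1,x2,x3,x4=1101]: 00000000  (ones: 0)
  rows 112-119 [x1,x2,x3,x4=1110]: 00000000  (ones: 0)
  rows 120-127 [x1,x2,x3,x4=1111]: 00000000  (ones: 0)
Satisfying assignments = 6+0+6+0+6+0+6+0+6+4+6+4+0+0+0+0 = 44

44


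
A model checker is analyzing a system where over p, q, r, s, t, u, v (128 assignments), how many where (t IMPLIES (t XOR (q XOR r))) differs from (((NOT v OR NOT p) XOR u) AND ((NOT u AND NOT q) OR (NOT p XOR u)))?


F1 = (t IMPLIES (t XOR (q XOR r)))
F2 = (((NOT v OR NOT p) XOR u) AND ((NOT u AND NOT q) OR (NOT p XOR u)))
Evaluate both on each of 128 rows (bits = p,q,r,s,t,u,v):
  row 0 [0000000]: F1=1 F2=1 -> 0
  row 1 [0000001]: F1=1 F2=1 -> 0
  row 2 [0000010]: F1=1 F2=0 (differ) -> 1
  row 3 [0000011]: F1=1 F2=0 (differ) -> 1
  row 4 [0000100]: F1=1 F2=1 -> 0
  (every remaining row is evaluated the same way; all 128 results are listed next)
Full result column, 8 rows per line (p,q,r,s fixed per line; t,u,v runs 000..111 left to right):
  rows 0-7 [p,q,r,s=0000]: 00110011  (ones: 4)
  rows 8-15 [p,q,r,s=0001]: 00110011  (ones: 4)
  rows 16-23 [p,q,r,s=0010]: 00111100  (ones: 4)
  rows 24-31 [p,q,r,s=0011]: 00111100  (ones: 4)
  rows 32-39 [p,q,r,s=0100]: 00111100  (ones: 4)
  rows 40-47 [p,q,r,s=0101]: 00111100  (ones: 4)
  rows 48-55 [p,q,r,s=0110]: 00110011  (ones: 4)
  rows 56-63 [p,q,r,s=0111]: 00110011  (ones: 4)
  rows 64-71 [p,q,r,s=1000]: 01100110  (ones: 4)
  rows 72-79 [p,q,r,s=1001]: 01100110  (ones: 4)
  rows 80-87 [p,q,r,s=1010]: 01101001  (ones: 4)
  rows 88-95 [p,q,r,s=1011]: 01101001  (ones: 4)
  rows 96-103 [p,q,r,s=1100]: 11100001  (ones: 4)
  rows 104-111 [p,q,r,s=1101]: 11100001  (ones: 4)
  rows 112-119 [p,q,r,s=1110]: 11101110  (ones: 6)
  rows 120-127 [p,q,r,s=1111]: 11101110  (ones: 6)
Disagreements = 4+4+4+4+4+4+4+4+4+4+4+4+4+4+6+6 = 68

68


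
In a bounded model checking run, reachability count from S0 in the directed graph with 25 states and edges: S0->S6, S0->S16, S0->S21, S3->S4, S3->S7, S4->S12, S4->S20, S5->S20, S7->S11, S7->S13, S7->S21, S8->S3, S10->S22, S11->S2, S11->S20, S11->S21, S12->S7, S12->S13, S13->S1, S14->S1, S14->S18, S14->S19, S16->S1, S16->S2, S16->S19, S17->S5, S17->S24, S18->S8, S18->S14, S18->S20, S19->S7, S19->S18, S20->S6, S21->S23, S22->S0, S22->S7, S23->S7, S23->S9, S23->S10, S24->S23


BFS from S0:
  layer 0: {S0}
  layer 1: {S6, S16, S21}
  layer 2: {S1, S2, S19, S23}
  layer 3: {S7, S9, S10, S18}
  layer 4: {S8, S11, S13, S14, S20, S22}
  layer 5: {S3}
  layer 6: {S4}
  layer 7: {S12}
Reachable set: {S0, S1, S2, S3, S4, S6, S7, S8, S9, S10, S11, S12, S13, S14, S16, S18, S19, S20, S21, S22, S23}
Count = 21

21


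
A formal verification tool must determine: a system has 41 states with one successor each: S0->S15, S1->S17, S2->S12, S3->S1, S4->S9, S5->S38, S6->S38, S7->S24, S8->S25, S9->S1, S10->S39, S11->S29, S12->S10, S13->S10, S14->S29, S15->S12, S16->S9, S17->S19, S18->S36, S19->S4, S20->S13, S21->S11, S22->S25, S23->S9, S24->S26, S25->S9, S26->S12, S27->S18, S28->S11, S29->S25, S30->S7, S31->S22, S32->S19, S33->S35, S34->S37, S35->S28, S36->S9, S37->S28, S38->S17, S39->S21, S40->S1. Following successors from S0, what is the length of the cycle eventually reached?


Trace from S0 until a state repeats:
  S0 -> S15 -> S12 -> S10 -> S39 -> S21 -> S11 -> S29 -> S25 -> S9 -> S1 -> S17 -> S19 -> S4 -> S9
S9 first seen at step 9, revisited at step 14.
Cycle length = 14 - 9 = 5

5


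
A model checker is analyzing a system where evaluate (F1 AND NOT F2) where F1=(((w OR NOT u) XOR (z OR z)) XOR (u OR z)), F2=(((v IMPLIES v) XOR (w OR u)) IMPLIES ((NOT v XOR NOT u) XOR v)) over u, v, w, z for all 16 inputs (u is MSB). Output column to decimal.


F1 = (((w OR NOT u) XOR (z OR z)) XOR (u OR z))
F2 = (((v IMPLIES v) XOR (w OR u)) IMPLIES ((NOT v XOR NOT u) XOR v))
Counterexample to F1=>F2 is where F1=1 and F2=0.
Evaluate each row (bits = u,v,w,z, MSB first):
  row 0 [0000]: F1=1 F2=0 -> F1&~F2 -> 1
  row 1 [0001]: F1=1 F2=0 -> F1&~F2 -> 1
  row 2 [0010]: F1=1 F2=1 -> F1&~F2 -> 0
  row 3 [0011]: F1=1 F2=1 -> F1&~F2 -> 0
  row 4 [0100]: F1=1 F2=0 -> F1&~F2 -> 1
  row 5 [0101]: F1=1 F2=0 -> F1&~F2 -> 1
  row 6 [0110]: F1=1 F2=1 -> F1&~F2 -> 0
  row 7 [0111]: F1=1 F2=1 -> F1&~F2 -> 0
  row 8 [1000]: F1=1 F2=1 -> F1&~F2 -> 0
  row 9 [1001]: F1=0 F2=1 -> F1&~F2 -> 0
  row 10 [1010]: F1=0 F2=1 -> F1&~F2 -> 0
  row 11 [1011]: F1=1 F2=1 -> F1&~F2 -> 0
  row 12 [1100]: F1=1 F2=1 -> F1&~F2 -> 0
  row 13 [1101]: F1=0 F2=1 -> F1&~F2 -> 0
  row 14 [1110]: F1=0 F2=1 -> F1&~F2 -> 0
  row 15 [1111]: F1=1 F2=1 -> F1&~F2 -> 0
Full result column, 4 rows per line (u,v fixed per line; w,z runs 00..11 left to right):
  rows 0-3 [u,v=00]: 1100  = hex C
  rows 4-7 [u,v=01]: 1100  = hex C
  rows 8-11 [u,v=10]: 0000  = hex 0
  rows 12-15 [u,v=11]: 0000  = hex 0
Counterexample vector (row 0 .. row 15) = 1100110000000000
Output column grouped in 4s = 1100 1100 0000 0000 = 0xCC00
Convert to decimal digit by digit (value = value*16 + digit):
  C -> 12
  12*16 + 12 (C) = 204
  204*16 + 0 = 3264
  3264*16 + 0 = 52224
Decimal = 52224

52224


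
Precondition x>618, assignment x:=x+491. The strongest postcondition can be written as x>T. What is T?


Formula: sp(P, x:=E) = exists old_x. (x = E[old_x/x]) AND P[old_x/x] (old_x is the value of x before the assignment; eliminate old_x by solving x = E[old_x/x] for old_x)
Step 1: Precondition P: x>618, i.e. old_x > 618
Step 2: Assignment gives x = old_x + 491, so old_x = x - 491
Step 3: Substitute into P: x - 491 > 618
Step 4: Simplify: x > 618+491 = 1109

1109


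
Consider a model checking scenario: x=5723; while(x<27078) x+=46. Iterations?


Step 1: x goes from 5723 toward 27078 by 46; the body runs while x<27078, so iterations = ceil((bound-start)/step)
Step 2: Distance=21355
Step 3: ceil(21355/46)=465

465


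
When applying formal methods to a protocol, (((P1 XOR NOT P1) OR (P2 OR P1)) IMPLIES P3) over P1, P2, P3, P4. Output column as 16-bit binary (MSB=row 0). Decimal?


Formula: (((P1 XOR NOT P1) OR (P2 OR P1)) IMPLIES P3) over P1, P2, P3, P4 (16 rows)
Evaluate each row (bits = P1,P2,P3,P4, MSB first):
  row 0 [0000]: (((0 XOR NOT 0) OR (0 OR 0)) IMPLIES 0) -> 0
  row 1 [0001]: (((0 XOR NOT 0) OR (0 OR 0)) IMPLIES 0) -> 0
  row 2 [0010]: (((0 XOR NOT 0) OR (0 OR 0)) IMPLIES 1) -> 1
  row 3 [0011]: (((0 XOR NOT 0) OR (0 OR 0)) IMPLIES 1) -> 1
  row 4 [0100]: (((0 XOR NOT 0) OR (1 OR 0)) IMPLIES 0) -> 0
  row 5 [0101]: (((0 XOR NOT 0) OR (1 OR 0)) IMPLIES 0) -> 0
  row 6 [0110]: (((0 XOR NOT 0) OR (1 OR 0)) IMPLIES 1) -> 1
  row 7 [0111]: (((0 XOR NOT 0) OR (1 OR 0)) IMPLIES 1) -> 1
  row 8 [1000]: (((1 XOR NOT 1) OR (0 OR 1)) IMPLIES 0) -> 0
  row 9 [1001]: (((1 XOR NOT 1) OR (0 OR 1)) IMPLIES 0) -> 0
  row 10 [1010]: (((1 XOR NOT 1) OR (0 OR 1)) IMPLIES 1) -> 1
  row 11 [1011]: (((1 XOR NOT 1) OR (0 OR 1)) IMPLIES 1) -> 1
  row 12 [1100]: (((1 XOR NOT 1) OR (1 OR 1)) IMPLIES 0) -> 0
  row 13 [1101]: (((1 XOR NOT 1) OR (1 OR 1)) IMPLIES 0) -> 0
  row 14 [1110]: (((1 XOR NOT 1) OR (1 OR 1)) IMPLIES 1) -> 1
  row 15 [1111]: (((1 XOR NOT 1) OR (1 OR 1)) IMPLIES 1) -> 1
Full result column, 4 rows per line (P1,P2 fixed per line; P3,P4 runs 00..11 left to right):
  rows 0-3 [P1,P2=00]: 0011  = hex 3
  rows 4-7 [P1,P2=01]: 0011  = hex 3
  rows 8-11 [P1,P2=10]: 0011  = hex 3
  rows 12-15 [P1,P2=11]: 0011  = hex 3
Output column (row 0 .. row 15) = 0011001100110011
Output column grouped in 4s = 0011 0011 0011 0011 = 0x3333
Convert to decimal digit by digit (value = value*16 + digit):
  3 -> 3
  3*16 + 3 = 51
  51*16 + 3 = 819
  819*16 + 3 = 13107
Decimal = 13107

13107
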